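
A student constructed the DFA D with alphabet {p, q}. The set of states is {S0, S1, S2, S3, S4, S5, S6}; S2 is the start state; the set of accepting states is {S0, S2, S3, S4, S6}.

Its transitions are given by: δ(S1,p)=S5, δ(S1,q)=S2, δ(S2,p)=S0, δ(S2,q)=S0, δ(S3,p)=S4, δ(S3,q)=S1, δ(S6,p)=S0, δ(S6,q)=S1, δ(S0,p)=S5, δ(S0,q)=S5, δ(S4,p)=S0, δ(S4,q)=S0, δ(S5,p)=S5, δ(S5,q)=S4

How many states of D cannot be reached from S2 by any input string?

BFS from S2 reaches {S0, S2, S4, S5}; the 3 state(s) S1, S3, S6 are never visited.

3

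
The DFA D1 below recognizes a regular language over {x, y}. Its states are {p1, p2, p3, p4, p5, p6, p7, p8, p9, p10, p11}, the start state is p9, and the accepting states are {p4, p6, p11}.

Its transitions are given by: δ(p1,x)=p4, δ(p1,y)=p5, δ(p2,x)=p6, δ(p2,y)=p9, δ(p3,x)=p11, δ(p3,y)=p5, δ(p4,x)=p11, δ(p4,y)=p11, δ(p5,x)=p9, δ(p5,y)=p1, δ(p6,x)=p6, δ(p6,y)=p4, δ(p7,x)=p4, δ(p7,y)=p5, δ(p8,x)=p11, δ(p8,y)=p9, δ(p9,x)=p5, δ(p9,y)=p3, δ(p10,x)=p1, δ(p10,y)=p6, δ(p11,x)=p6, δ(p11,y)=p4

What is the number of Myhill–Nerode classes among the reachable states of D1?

3

First remove the unreachable states {p2,p7,p8,p10}; 7 states remain.
P0 = {p4,p6,p11} | {p1,p3,p5,p9}.
Refine {p1,p3,p5,p9} on symbol x: members go to different blocks, giving {p1,p3} and {p5,p9}.
Stable partition: {p4,p6,p11} | {p1,p3} | {p5,p9} — 3 equivalence classes.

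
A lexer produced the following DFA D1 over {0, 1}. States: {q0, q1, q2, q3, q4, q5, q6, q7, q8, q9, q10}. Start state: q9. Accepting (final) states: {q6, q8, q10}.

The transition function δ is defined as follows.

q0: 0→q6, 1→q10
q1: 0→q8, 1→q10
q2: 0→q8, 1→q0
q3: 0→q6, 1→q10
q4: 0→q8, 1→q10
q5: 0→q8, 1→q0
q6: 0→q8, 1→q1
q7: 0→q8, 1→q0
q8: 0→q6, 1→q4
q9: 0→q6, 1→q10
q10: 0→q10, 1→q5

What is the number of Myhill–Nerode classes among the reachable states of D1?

4

First remove the unreachable states {q2,q3,q7}; 8 states remain.
Start with accepting vs non-accepting: {q6,q8,q10} | {q0,q1,q4,q5,q9}.
On input 1, block {q0,q1,q4,q5,q9} splits into {q0,q1,q4,q9} and {q5}.
Refine {q6,q8,q10} on symbol 1: members go to different blocks, giving {q6,q8} and {q10}.
The partition is now stable with 4 blocks: {q6,q8} | {q0,q1,q4,q9} | {q5} | {q10}.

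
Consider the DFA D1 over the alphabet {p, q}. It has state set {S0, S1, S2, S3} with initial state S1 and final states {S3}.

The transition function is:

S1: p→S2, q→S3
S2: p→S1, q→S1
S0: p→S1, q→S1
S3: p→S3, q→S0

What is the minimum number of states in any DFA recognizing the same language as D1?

3

All states are reachable from the start state.
Initial partition by acceptance: {S3} | {S0,S1,S2}.
Split {S0,S1,S2} by δ(·,q) → {S0,S2} and {S1}.
No further refinement is possible. Final partition (3 blocks): {S3} | {S0,S2} | {S1}.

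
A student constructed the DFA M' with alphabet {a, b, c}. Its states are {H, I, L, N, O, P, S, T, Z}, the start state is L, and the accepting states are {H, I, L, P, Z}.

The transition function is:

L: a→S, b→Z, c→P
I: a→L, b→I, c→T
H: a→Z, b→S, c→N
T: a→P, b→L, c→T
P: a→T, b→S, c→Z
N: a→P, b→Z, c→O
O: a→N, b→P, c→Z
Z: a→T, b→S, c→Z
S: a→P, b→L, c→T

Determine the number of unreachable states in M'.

4

Starting at L and following transitions, the reachable set is {L, P, S, T, Z}. That leaves H, I, N, O unreachable — 4 in total.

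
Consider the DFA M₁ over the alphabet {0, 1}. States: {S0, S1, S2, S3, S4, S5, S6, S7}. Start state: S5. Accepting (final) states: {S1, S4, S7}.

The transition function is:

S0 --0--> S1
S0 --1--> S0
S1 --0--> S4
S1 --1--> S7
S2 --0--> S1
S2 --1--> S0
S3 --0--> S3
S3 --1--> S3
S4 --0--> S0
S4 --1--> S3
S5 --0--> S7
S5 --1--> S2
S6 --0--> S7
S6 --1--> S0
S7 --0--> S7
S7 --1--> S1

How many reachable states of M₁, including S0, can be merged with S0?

2

States {S6} cannot be reached from the start state, so discard them.
P0 = {S1,S4,S7} | {S0,S2,S3,S5}.
On input 0, block {S1,S4,S7} splits into {S1,S7} and {S4}.
On input 0, block {S1,S7} splits into {S1} and {S7}.
Split {S0,S2,S3,S5} by δ(·,0) → {S0,S2} and {S3} and {S5}.
No further refinement is possible. Final partition (6 blocks): {S1} | {S0,S2} | {S4} | {S7} | {S3} | {S5}.
The equivalence class containing S0 is {S0,S2}, of size 2.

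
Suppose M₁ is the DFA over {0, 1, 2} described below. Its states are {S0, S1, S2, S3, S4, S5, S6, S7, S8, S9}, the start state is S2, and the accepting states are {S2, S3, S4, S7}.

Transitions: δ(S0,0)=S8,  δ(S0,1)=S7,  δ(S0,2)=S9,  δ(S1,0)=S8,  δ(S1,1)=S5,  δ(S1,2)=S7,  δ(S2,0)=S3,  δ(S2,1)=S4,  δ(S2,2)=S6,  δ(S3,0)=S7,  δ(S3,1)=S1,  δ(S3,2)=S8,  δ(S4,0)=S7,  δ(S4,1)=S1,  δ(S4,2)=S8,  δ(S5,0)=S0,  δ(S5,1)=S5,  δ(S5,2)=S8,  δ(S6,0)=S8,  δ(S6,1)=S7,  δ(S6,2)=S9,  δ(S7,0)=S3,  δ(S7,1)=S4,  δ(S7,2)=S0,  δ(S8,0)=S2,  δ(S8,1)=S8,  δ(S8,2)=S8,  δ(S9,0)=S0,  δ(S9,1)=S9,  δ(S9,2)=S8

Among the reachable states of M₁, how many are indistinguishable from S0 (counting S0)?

2

All states are reachable from the start state.
P0 = {S2,S3,S4,S7} | {S0,S1,S5,S6,S8,S9}.
On input 1, block {S2,S3,S4,S7} splits into {S2,S7} and {S3,S4}.
Split {S0,S1,S5,S6,S8,S9} by δ(·,0) → {S0,S1,S5,S6,S9} and {S8}.
On input 0, block {S0,S1,S5,S6,S9} splits into {S0,S1,S6} and {S5,S9}.
On input 1, block {S0,S1,S6} splits into {S0,S6} and {S1}.
Stable partition: {S2,S7} | {S0,S6} | {S3,S4} | {S8} | {S5,S9} | {S1} — 6 equivalence classes.
State S0 belongs to the block {S0,S6}, which has 2 states.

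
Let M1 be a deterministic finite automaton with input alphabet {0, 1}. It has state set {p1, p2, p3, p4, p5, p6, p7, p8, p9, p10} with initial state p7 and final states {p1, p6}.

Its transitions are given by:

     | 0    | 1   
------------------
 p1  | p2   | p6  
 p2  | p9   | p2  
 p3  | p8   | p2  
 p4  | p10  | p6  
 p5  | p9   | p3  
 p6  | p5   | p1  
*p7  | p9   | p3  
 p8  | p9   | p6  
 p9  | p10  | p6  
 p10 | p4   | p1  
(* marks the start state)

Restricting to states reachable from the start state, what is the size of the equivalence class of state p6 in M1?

2

Every state is reachable, so we keep all 10.
Start with accepting vs non-accepting: {p1,p6} | {p2,p3,p4,p5,p7,p8,p9,p10}.
Refine {p2,p3,p4,p5,p7,p8,p9,p10} on symbol 1: members go to different blocks, giving {p2,p3,p5,p7} and {p4,p8,p9,p10}.
The partition is now stable with 3 blocks: {p1,p6} | {p2,p3,p5,p7} | {p4,p8,p9,p10}.
State p6 belongs to the block {p1,p6}, which has 2 states.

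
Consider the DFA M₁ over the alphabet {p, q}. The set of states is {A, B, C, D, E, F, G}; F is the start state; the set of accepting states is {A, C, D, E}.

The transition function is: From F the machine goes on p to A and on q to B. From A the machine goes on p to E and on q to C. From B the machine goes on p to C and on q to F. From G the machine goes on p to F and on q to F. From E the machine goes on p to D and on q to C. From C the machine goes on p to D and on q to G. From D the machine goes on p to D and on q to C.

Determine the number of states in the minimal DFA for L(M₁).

Initial partition by acceptance: {A,C,D,E} | {B,F,G}.
Split {A,C,D,E} by δ(·,q) → {A,D,E} and {C}.
Split {B,F,G} by δ(·,p) → {B} and {F} and {G}.
The partition is now stable with 5 blocks: {A,D,E} | {B} | {C} | {F} | {G}.

5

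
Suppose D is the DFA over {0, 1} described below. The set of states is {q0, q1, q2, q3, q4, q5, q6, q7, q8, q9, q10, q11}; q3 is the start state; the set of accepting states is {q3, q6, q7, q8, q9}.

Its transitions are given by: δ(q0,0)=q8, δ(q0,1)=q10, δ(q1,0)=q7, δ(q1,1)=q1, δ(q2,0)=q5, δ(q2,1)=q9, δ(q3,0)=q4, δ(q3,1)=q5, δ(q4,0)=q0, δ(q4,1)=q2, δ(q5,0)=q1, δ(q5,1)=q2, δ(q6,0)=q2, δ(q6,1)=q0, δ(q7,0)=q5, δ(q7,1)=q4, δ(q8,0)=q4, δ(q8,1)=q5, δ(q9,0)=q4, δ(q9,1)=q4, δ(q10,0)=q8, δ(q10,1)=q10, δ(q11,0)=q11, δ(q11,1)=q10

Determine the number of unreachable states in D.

2

Starting at q3 and following transitions, the reachable set is {q0, q1, q2, q3, q4, q5, q7, q8, q9, q10}. That leaves q6, q11 unreachable — 2 in total.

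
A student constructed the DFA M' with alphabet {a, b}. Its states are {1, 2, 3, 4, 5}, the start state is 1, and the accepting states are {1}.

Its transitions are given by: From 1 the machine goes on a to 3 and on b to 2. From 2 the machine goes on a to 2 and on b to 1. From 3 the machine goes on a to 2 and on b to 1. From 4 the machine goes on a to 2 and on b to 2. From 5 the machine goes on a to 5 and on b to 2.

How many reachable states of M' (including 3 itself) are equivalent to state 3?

States {4,5} cannot be reached from the start state, so discard them.
Start with accepting vs non-accepting: {1} | {2,3}.
No further refinement is possible. Final partition (2 blocks): {1} | {2,3}.
State 3 belongs to the block {2,3}, which has 2 states.

2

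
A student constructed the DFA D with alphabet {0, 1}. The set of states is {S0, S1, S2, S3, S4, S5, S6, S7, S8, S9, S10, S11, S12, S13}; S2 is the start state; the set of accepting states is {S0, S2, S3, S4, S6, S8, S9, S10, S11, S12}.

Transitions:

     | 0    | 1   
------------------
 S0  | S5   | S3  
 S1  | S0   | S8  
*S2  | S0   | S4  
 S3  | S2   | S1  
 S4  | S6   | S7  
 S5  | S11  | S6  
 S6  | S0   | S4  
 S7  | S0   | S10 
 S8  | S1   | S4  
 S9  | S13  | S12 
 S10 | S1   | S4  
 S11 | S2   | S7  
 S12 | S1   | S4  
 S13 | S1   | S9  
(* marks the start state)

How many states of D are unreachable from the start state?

No path from S2 leads to S9, S12, S13; the other 11 states are all reachable.

3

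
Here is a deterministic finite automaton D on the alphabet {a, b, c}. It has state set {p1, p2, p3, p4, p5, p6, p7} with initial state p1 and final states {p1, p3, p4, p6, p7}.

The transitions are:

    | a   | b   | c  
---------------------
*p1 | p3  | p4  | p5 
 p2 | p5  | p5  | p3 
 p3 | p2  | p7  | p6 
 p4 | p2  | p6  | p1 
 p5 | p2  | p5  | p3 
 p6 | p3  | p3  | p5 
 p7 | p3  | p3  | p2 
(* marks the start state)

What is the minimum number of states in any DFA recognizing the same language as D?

3

Every state is reachable, so we keep all 7.
Start with accepting vs non-accepting: {p1,p3,p4,p6,p7} | {p2,p5}.
On input a, block {p1,p3,p4,p6,p7} splits into {p1,p6,p7} and {p3,p4}.
Stable partition: {p1,p6,p7} | {p2,p5} | {p3,p4} — 3 equivalence classes.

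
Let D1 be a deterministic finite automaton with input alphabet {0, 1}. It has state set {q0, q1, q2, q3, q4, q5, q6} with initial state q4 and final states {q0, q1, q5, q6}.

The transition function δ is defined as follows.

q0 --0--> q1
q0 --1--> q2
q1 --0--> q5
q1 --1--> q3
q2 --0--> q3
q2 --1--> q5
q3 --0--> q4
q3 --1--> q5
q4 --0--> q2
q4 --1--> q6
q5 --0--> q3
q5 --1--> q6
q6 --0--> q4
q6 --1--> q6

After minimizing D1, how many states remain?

2

Reachable states from the start: {q2,q3,q4,q5,q6}. Unreachable: {q0,q1} — drop them.
Initial partition by acceptance: {q5,q6} | {q2,q3,q4}.
Stable partition: {q5,q6} | {q2,q3,q4} — 2 equivalence classes.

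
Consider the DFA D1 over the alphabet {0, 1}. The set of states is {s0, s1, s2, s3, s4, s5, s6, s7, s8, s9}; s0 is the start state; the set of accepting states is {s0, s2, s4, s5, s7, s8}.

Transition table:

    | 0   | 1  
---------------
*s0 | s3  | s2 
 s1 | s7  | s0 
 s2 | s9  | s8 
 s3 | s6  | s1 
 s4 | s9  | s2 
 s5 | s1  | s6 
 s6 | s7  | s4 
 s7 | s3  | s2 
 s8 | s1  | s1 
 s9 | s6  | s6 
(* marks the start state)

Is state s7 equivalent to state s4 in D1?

States {s5} cannot be reached from the start state, so discard them.
Initial partition by acceptance: {s0,s2,s4,s7,s8} | {s1,s3,s6,s9}.
Split {s0,s2,s4,s7,s8} by δ(·,1) → {s0,s2,s4,s7} and {s8}.
Refine {s0,s2,s4,s7} on symbol 1: members go to different blocks, giving {s0,s4,s7} and {s2}.
Refine {s1,s3,s6,s9} on symbol 0: members go to different blocks, giving {s1,s6} and {s3,s9}.
Stable partition: {s0,s4,s7} | {s1,s6} | {s8} | {s2} | {s3,s9} — 5 equivalence classes.
s7 and s4 lie in the same block of the stable partition, so they are equivalent — no string distinguishes them.

Yes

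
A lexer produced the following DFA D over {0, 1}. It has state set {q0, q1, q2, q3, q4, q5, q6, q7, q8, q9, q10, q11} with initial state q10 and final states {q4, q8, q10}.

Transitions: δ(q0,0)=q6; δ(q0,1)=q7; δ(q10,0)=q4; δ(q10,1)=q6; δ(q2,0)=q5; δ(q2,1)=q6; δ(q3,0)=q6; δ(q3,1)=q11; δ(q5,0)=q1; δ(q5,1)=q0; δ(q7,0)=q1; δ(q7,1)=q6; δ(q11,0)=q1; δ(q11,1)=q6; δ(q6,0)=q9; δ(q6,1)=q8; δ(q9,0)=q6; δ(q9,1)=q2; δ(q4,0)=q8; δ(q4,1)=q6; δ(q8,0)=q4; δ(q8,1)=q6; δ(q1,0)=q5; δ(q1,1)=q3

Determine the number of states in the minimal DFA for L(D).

5

Every state is reachable, so we keep all 12.
P0 = {q4,q8,q10} | {q0,q1,q2,q3,q5,q6,q7,q9,q11}.
On input 1, block {q0,q1,q2,q3,q5,q6,q7,q9,q11} splits into {q0,q1,q2,q3,q5,q7,q9,q11} and {q6}.
Split {q0,q1,q2,q3,q5,q7,q9,q11} by δ(·,0) → {q1,q2,q5,q7,q11} and {q0,q3,q9}.
Refine {q1,q2,q5,q7,q11} on symbol 1: members go to different blocks, giving {q2,q7,q11} and {q1,q5}.
The partition is now stable with 5 blocks: {q4,q8,q10} | {q2,q7,q11} | {q6} | {q0,q3,q9} | {q1,q5}.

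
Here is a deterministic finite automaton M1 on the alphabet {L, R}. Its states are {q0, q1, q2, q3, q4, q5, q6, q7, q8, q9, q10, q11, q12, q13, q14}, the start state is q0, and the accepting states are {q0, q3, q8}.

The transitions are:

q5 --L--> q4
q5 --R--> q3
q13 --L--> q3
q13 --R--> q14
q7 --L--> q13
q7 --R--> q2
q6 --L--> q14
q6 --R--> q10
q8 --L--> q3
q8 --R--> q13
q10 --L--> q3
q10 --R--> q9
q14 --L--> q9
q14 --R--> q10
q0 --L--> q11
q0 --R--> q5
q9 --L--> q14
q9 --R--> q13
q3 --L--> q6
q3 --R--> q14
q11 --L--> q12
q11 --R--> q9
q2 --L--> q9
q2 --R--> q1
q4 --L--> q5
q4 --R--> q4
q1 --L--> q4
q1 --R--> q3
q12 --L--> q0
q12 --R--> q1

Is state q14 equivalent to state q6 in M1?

Yes

First remove the unreachable states {q2,q7,q8}; 12 states remain.
Start with accepting vs non-accepting: {q0,q3} | {q1,q4,q5,q6,q9,q10,q11,q12,q13,q14}.
On input L, block {q1,q4,q5,q6,q9,q10,q11,q12,q13,q14} splits into {q1,q4,q5,q6,q9,q11,q14} and {q10,q12,q13}.
Split {q1,q4,q5,q6,q9,q11,q14} by δ(·,L) → {q1,q4,q5,q6,q9,q14} and {q11}.
Split {q0,q3} by δ(·,L) → {q0} and {q3}.
On input R, block {q1,q4,q5,q6,q9,q14} splits into {q6,q9,q14} and {q1,q5} and {q4}.
Refine {q10,q12,q13} on symbol L: members go to different blocks, giving {q10,q13} and {q12}.
No further refinement is possible. Final partition (8 blocks): {q0} | {q6,q9,q14} | {q10,q13} | {q11} | {q3} | {q1,q5} | {q4} | {q12}.
q14 and q6 lie in the same block of the stable partition, so they are equivalent — no string distinguishes them.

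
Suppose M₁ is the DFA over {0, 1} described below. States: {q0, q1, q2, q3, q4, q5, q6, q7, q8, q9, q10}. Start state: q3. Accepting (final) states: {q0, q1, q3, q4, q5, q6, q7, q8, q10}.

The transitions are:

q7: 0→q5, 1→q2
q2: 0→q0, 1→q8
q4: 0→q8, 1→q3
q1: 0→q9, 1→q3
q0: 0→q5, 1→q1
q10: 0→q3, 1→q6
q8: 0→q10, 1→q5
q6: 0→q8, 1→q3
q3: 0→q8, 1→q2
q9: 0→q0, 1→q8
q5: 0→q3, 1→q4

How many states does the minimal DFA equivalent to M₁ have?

7

Reachable states from the start: {q0,q1,q2,q3,q4,q5,q6,q8,q9,q10}. Unreachable: {q7} — drop them.
P0 = {q0,q1,q3,q4,q5,q6,q8,q10} | {q2,q9}.
Split {q0,q1,q3,q4,q5,q6,q8,q10} by δ(·,0) → {q0,q3,q4,q5,q6,q8,q10} and {q1}.
Refine {q0,q3,q4,q5,q6,q8,q10} on symbol 1: members go to different blocks, giving {q4,q5,q6,q8,q10} and {q0} and {q3}.
On input 0, block {q4,q5,q6,q8,q10} splits into {q4,q6,q8} and {q5,q10}.
Split {q4,q6,q8} by δ(·,0) → {q4,q6} and {q8}.
No further refinement is possible. Final partition (7 blocks): {q4,q6} | {q2,q9} | {q1} | {q0} | {q3} | {q5,q10} | {q8}.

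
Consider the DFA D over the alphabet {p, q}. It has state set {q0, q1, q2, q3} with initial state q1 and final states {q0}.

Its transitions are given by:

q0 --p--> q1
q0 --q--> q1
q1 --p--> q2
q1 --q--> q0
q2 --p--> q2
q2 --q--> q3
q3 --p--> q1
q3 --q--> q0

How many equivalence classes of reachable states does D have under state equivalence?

4

All states are reachable from the start state.
Initial partition by acceptance: {q0} | {q1,q2,q3}.
On input q, block {q1,q2,q3} splits into {q1,q3} and {q2}.
Split {q1,q3} by δ(·,p) → {q1} and {q3}.
Stable partition: {q0} | {q1} | {q2} | {q3} — 4 equivalence classes.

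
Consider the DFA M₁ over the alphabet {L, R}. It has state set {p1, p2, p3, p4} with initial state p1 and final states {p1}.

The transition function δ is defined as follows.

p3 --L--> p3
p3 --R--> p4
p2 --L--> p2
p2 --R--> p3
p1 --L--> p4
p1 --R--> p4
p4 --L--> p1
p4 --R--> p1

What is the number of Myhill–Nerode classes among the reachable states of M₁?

2

States {p2,p3} cannot be reached from the start state, so discard them.
P0 = {p1} | {p4}.
The partition is now stable with 2 blocks: {p1} | {p4}.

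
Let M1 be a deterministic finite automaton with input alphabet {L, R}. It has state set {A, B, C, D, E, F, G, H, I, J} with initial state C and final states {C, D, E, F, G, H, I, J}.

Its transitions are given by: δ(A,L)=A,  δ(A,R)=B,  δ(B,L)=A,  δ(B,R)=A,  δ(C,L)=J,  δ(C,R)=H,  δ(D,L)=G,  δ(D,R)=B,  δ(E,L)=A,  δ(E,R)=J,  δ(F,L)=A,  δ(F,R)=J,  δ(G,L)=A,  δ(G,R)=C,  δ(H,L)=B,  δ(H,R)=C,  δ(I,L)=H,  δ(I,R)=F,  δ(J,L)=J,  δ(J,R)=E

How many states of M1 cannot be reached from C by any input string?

BFS from C reaches {A, B, C, E, H, J}; the 4 state(s) D, F, G, I are never visited.

4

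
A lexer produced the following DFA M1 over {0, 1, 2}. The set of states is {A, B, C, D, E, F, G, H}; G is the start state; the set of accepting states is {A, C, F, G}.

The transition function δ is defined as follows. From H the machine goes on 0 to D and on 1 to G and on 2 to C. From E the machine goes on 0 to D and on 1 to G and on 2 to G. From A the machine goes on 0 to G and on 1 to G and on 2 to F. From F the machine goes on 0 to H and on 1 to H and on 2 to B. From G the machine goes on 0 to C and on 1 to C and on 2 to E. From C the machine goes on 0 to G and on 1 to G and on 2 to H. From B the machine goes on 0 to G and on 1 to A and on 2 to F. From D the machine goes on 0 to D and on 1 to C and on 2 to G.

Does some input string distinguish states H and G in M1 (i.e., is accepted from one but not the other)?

First remove the unreachable states {A,B,F}; 5 states remain.
Start with accepting vs non-accepting: {C,G} | {D,E,H}.
No further refinement is possible. Final partition (2 blocks): {C,G} | {D,E,H}.
H and G end up in different blocks, so they are distinguishable. For instance, the string 'ε' is accepted from only G.

Yes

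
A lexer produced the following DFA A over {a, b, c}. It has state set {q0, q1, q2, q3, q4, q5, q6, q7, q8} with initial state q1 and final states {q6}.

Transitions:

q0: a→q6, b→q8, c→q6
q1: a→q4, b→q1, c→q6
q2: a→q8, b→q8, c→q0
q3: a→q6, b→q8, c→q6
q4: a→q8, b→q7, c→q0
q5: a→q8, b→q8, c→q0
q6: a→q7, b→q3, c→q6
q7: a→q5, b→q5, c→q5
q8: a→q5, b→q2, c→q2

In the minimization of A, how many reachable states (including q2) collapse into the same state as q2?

All states are reachable from the start state.
Start with accepting vs non-accepting: {q6} | {q0,q1,q2,q3,q4,q5,q7,q8}.
On input a, block {q0,q1,q2,q3,q4,q5,q7,q8} splits into {q1,q2,q4,q5,q7,q8} and {q0,q3}.
Refine {q1,q2,q4,q5,q7,q8} on symbol c: members go to different blocks, giving {q2,q4,q5} and {q7,q8} and {q1}.
No further refinement is possible. Final partition (5 blocks): {q6} | {q2,q4,q5} | {q0,q3} | {q7,q8} | {q1}.
State q2 belongs to the block {q2,q4,q5}, which has 3 states.

3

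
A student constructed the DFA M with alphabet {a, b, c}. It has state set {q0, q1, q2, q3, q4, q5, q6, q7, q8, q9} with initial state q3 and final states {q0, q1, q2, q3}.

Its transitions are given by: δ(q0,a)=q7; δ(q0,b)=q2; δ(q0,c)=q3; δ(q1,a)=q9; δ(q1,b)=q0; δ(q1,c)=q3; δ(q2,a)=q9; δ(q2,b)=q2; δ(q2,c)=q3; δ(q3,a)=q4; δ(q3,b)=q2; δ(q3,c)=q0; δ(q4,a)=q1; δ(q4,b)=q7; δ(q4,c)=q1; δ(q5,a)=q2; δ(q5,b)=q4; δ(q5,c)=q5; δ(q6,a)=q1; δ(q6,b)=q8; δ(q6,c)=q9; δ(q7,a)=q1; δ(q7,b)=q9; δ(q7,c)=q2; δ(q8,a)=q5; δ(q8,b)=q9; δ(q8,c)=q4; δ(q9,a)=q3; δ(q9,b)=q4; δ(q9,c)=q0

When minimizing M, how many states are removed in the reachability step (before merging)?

3

Starting at q3 and following transitions, the reachable set is {q0, q1, q2, q3, q4, q7, q9}. That leaves q5, q6, q8 unreachable — 3 in total.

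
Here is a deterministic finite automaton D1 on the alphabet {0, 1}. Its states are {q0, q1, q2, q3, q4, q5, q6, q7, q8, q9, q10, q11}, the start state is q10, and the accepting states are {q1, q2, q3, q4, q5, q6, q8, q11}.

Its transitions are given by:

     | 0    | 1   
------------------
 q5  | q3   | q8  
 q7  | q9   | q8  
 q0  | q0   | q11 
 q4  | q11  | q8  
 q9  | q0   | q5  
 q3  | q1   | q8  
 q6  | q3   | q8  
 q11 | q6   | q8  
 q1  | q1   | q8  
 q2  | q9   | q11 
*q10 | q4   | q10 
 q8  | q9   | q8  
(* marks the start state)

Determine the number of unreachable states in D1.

2

BFS from q10 reaches {q0, q1, q3, q4, q5, q6, q8, q9, q10, q11}; the 2 state(s) q2, q7 are never visited.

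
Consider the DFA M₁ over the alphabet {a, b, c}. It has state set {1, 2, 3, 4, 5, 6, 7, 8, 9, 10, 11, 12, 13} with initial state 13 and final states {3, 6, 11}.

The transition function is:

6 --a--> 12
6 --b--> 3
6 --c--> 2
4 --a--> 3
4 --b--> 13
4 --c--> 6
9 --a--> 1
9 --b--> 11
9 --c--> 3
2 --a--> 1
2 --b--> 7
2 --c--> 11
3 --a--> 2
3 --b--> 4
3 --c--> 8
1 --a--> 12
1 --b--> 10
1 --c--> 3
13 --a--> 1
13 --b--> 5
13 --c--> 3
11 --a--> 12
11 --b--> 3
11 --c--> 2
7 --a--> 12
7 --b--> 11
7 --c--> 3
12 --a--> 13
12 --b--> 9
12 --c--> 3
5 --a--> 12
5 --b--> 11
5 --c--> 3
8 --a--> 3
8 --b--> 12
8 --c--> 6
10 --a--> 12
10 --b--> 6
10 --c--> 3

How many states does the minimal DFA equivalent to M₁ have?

Start with accepting vs non-accepting: {3,6,11} | {1,2,4,5,7,8,9,10,12,13}.
On input b, block {3,6,11} splits into {6,11} and {3}.
On input a, block {1,2,4,5,7,8,9,10,12,13} splits into {1,2,5,7,9,10,12,13} and {4,8}.
Refine {1,2,5,7,9,10,12,13} on symbol b: members go to different blocks, giving {1,2,12,13} and {5,7,9,10}.
On input c, block {1,2,12,13} splits into {1,12,13} and {2}.
The partition is now stable with 6 blocks: {6,11} | {1,12,13} | {3} | {4,8} | {5,7,9,10} | {2}.

6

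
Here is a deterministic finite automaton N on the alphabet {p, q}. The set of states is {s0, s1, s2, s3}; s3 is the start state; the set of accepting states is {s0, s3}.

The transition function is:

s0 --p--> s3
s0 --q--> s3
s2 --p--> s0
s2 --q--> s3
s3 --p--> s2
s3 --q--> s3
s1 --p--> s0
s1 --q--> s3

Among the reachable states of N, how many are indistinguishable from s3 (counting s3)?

States {s1} cannot be reached from the start state, so discard them.
P0 = {s0,s3} | {s2}.
On input p, block {s0,s3} splits into {s0} and {s3}.
The partition is now stable with 3 blocks: {s0} | {s2} | {s3}.
State s3 belongs to the block {s3}, which has 1 states.

1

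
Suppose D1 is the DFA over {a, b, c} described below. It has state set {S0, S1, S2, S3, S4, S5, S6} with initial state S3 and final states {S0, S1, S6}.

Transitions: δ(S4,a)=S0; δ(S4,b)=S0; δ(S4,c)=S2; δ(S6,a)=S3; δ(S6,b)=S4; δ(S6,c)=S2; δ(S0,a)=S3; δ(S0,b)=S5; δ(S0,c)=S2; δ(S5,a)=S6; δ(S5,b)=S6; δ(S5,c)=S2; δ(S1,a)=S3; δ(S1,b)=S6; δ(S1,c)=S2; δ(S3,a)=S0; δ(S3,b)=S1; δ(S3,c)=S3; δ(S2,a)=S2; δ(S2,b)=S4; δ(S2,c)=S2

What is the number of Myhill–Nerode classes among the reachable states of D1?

Initial partition by acceptance: {S0,S1,S6} | {S2,S3,S4,S5}.
Split {S0,S1,S6} by δ(·,b) → {S0,S6} and {S1}.
On input a, block {S2,S3,S4,S5} splits into {S3,S4,S5} and {S2}.
On input b, block {S3,S4,S5} splits into {S4,S5} and {S3}.
The partition is now stable with 5 blocks: {S0,S6} | {S4,S5} | {S1} | {S2} | {S3}.

5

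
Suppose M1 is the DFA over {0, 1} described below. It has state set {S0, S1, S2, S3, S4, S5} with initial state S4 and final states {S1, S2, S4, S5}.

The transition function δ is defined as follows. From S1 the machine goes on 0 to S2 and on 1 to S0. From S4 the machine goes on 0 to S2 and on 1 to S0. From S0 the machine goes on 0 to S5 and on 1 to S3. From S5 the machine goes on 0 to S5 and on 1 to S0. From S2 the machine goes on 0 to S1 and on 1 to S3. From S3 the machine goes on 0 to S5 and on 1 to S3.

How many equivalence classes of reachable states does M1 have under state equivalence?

2

Start with accepting vs non-accepting: {S1,S2,S4,S5} | {S0,S3}.
The partition is now stable with 2 blocks: {S1,S2,S4,S5} | {S0,S3}.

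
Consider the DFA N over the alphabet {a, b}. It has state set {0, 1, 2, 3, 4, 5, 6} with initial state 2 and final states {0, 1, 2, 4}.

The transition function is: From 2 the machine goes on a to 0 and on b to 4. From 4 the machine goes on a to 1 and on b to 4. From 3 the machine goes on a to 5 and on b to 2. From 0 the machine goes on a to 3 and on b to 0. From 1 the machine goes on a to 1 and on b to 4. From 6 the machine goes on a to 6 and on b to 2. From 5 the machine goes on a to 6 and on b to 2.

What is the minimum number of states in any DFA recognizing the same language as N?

4

Every state is reachable, so we keep all 7.
P0 = {0,1,2,4} | {3,5,6}.
On input a, block {0,1,2,4} splits into {1,2,4} and {0}.
Split {1,2,4} by δ(·,a) → {1,4} and {2}.
No further refinement is possible. Final partition (4 blocks): {1,4} | {3,5,6} | {0} | {2}.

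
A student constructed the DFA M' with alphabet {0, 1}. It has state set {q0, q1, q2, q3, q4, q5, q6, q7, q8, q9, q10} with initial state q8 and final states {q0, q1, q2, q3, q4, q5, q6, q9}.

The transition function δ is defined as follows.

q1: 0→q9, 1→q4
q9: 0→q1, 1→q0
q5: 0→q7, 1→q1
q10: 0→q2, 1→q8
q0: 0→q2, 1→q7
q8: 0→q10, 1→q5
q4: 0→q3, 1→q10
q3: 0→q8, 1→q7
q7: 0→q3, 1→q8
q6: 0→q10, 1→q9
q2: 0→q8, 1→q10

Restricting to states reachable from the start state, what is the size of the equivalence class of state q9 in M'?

States {q6} cannot be reached from the start state, so discard them.
P0 = {q0,q1,q2,q3,q4,q5,q9} | {q7,q8,q10}.
On input 0, block {q0,q1,q2,q3,q4,q5,q9} splits into {q0,q1,q4,q9} and {q2,q3,q5}.
On input 0, block {q0,q1,q4,q9} splits into {q0,q4} and {q1,q9}.
Split {q7,q8,q10} by δ(·,0) → {q7,q10} and {q8}.
On input 0, block {q2,q3,q5} splits into {q2,q3} and {q5}.
Stable partition: {q0,q4} | {q7,q10} | {q2,q3} | {q1,q9} | {q8} | {q5} — 6 equivalence classes.
State q9 belongs to the block {q1,q9}, which has 2 states.

2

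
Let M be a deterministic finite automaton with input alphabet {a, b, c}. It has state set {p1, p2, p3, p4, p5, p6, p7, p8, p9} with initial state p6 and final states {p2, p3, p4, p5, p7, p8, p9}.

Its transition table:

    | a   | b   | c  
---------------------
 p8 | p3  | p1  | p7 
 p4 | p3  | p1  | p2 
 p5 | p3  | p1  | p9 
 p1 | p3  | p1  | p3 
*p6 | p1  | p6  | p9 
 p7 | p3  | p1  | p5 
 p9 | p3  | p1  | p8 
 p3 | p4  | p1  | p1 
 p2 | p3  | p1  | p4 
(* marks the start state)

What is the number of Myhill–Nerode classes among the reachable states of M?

Every state is reachable, so we keep all 9.
Initial partition by acceptance: {p2,p3,p4,p5,p7,p8,p9} | {p1,p6}.
On input c, block {p2,p3,p4,p5,p7,p8,p9} splits into {p2,p4,p5,p7,p8,p9} and {p3}.
On input a, block {p1,p6} splits into {p1} and {p6}.
The partition is now stable with 4 blocks: {p2,p4,p5,p7,p8,p9} | {p1} | {p3} | {p6}.

4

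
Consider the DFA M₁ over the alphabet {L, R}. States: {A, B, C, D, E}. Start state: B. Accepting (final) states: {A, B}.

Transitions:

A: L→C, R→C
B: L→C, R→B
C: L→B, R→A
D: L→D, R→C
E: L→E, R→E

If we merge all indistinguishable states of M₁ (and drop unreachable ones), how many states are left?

States {D,E} cannot be reached from the start state, so discard them.
P0 = {A,B} | {C}.
Split {A,B} by δ(·,R) → {A} and {B}.
The partition is now stable with 3 blocks: {A} | {C} | {B}.

3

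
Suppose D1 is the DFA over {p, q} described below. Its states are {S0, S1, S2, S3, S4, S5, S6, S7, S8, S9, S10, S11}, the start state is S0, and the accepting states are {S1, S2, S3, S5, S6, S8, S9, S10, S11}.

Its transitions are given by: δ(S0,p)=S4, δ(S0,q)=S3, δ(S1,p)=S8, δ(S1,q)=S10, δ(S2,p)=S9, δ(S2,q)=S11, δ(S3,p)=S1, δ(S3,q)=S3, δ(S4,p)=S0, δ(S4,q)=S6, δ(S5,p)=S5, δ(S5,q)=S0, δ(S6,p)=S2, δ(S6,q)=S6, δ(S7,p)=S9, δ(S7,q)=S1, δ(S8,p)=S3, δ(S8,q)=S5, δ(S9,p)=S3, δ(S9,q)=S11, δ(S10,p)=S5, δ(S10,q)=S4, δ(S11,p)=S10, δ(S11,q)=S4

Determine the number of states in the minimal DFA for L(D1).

First remove the unreachable states {S7}; 11 states remain.
P0 = {S1,S2,S3,S5,S6,S8,S9,S10,S11} | {S0,S4}.
On input q, block {S1,S2,S3,S5,S6,S8,S9,S10,S11} splits into {S1,S2,S3,S6,S8,S9} and {S5,S10,S11}.
Split {S1,S2,S3,S6,S8,S9} by δ(·,q) → {S1,S2,S8,S9} and {S3,S6}.
Split {S1,S2,S8,S9} by δ(·,p) → {S1,S2} and {S8,S9}.
The partition is now stable with 5 blocks: {S1,S2} | {S0,S4} | {S5,S10,S11} | {S3,S6} | {S8,S9}.

5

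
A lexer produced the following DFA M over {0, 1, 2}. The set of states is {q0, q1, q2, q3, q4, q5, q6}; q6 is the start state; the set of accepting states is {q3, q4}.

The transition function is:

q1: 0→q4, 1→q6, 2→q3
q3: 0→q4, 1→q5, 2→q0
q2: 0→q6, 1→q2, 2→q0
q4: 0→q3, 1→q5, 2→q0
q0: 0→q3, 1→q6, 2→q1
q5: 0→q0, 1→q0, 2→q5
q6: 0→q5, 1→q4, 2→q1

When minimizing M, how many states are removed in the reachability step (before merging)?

No path from q6 leads to q2; the other 6 states are all reachable.

1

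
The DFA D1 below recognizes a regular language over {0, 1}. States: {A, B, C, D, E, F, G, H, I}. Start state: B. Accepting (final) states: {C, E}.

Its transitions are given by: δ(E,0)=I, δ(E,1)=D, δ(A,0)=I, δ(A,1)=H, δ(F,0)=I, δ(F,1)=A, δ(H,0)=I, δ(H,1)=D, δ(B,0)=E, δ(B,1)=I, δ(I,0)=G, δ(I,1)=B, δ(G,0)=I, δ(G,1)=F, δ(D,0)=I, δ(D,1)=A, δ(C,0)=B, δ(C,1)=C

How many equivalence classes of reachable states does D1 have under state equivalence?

4

Reachable states from the start: {A,B,D,E,F,G,H,I}. Unreachable: {C} — drop them.
Start with accepting vs non-accepting: {E} | {A,B,D,F,G,H,I}.
Split {A,B,D,F,G,H,I} by δ(·,0) → {A,D,F,G,H,I} and {B}.
Split {A,D,F,G,H,I} by δ(·,1) → {A,D,F,G,H} and {I}.
The partition is now stable with 4 blocks: {E} | {A,D,F,G,H} | {B} | {I}.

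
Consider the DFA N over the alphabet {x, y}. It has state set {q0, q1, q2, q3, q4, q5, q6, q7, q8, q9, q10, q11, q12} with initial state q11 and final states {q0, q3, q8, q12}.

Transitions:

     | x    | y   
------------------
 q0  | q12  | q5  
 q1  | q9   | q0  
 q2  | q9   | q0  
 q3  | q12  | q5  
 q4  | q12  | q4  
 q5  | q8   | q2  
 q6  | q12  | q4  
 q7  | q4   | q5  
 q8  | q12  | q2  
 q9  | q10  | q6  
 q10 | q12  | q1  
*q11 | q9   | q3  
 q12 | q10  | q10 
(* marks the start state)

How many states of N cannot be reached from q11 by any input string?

1

Starting at q11 and following transitions, the reachable set is {q0, q1, q2, q3, q4, q5, q6, q8, q9, q10, q11, q12}. That leaves q7 unreachable — 1 in total.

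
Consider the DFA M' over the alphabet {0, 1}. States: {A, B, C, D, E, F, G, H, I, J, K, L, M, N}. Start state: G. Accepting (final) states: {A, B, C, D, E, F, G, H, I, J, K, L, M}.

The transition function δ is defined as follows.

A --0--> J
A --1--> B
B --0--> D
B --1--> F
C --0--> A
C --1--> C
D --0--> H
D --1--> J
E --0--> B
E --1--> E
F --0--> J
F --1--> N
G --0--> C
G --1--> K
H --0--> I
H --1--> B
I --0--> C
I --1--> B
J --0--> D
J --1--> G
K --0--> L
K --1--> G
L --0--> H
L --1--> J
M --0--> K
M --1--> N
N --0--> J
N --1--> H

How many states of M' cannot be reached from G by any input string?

2

No path from G leads to E, M; the other 12 states are all reachable.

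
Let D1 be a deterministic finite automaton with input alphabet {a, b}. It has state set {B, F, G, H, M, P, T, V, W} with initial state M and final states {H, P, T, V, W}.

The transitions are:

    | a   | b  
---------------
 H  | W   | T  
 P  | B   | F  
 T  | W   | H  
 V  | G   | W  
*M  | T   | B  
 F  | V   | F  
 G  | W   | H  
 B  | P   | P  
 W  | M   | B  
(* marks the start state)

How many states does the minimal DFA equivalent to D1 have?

8

All states are reachable from the start state.
Initial partition by acceptance: {H,P,T,V,W} | {B,F,G,M}.
Refine {H,P,T,V,W} on symbol a: members go to different blocks, giving {P,V,W} and {H,T}.
On input b, block {P,V,W} splits into {P,W} and {V}.
Split {B,F,G,M} by δ(·,a) → {B,G} and {M} and {F}.
On input a, block {P,W} splits into {W} and {P}.
On input a, block {B,G} splits into {B} and {G}.
The partition is now stable with 8 blocks: {W} | {B} | {H,T} | {V} | {M} | {F} | {P} | {G}.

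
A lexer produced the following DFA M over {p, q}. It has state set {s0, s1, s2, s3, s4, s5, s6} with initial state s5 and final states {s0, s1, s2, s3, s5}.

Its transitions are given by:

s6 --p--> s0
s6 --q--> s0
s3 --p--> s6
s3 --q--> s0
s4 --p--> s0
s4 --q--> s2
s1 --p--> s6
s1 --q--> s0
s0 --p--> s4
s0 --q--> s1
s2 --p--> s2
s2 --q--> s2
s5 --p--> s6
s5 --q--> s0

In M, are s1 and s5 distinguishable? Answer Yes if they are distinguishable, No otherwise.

States {s3} cannot be reached from the start state, so discard them.
Initial partition by acceptance: {s0,s1,s2,s5} | {s4,s6}.
Refine {s0,s1,s2,s5} on symbol p: members go to different blocks, giving {s0,s1,s5} and {s2}.
On input q, block {s4,s6} splits into {s4} and {s6}.
Refine {s0,s1,s5} on symbol p: members go to different blocks, giving {s1,s5} and {s0}.
No further refinement is possible. Final partition (5 blocks): {s1,s5} | {s4} | {s2} | {s6} | {s0}.
s1 and s5 lie in the same block of the stable partition, so they are equivalent — no string distinguishes them.

No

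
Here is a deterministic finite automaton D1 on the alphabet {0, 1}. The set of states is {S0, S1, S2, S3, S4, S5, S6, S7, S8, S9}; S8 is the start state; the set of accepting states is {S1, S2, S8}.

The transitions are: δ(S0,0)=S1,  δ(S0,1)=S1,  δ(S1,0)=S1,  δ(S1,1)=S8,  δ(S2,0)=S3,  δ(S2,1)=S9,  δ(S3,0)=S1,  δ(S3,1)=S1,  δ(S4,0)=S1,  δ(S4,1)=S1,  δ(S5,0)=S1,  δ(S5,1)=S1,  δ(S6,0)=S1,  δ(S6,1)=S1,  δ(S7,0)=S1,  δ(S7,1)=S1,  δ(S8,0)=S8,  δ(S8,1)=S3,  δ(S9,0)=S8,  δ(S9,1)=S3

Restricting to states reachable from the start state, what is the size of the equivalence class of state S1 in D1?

Reachable states from the start: {S1,S3,S8}. Unreachable: {S0,S2,S4,S5,S6,S7,S9} — drop them.
P0 = {S1,S8} | {S3}.
Split {S1,S8} by δ(·,1) → {S1} and {S8}.
The partition is now stable with 3 blocks: {S1} | {S3} | {S8}.
State S1 belongs to the block {S1}, which has 1 states.

1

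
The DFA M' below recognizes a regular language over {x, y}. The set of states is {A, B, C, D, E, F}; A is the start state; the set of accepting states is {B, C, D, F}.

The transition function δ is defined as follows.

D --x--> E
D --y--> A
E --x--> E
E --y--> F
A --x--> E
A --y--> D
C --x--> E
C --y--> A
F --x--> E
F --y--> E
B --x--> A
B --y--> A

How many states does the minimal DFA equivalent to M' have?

Reachable states from the start: {A,D,E,F}. Unreachable: {B,C} — drop them.
Initial partition by acceptance: {D,F} | {A,E}.
The partition is now stable with 2 blocks: {D,F} | {A,E}.

2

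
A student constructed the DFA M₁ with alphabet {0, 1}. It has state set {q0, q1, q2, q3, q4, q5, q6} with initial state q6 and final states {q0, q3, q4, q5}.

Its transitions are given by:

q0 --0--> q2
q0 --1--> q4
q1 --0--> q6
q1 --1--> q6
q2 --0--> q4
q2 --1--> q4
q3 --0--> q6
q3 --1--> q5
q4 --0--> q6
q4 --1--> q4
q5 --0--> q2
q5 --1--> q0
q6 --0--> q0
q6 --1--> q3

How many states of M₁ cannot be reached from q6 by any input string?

1

No path from q6 leads to q1; the other 6 states are all reachable.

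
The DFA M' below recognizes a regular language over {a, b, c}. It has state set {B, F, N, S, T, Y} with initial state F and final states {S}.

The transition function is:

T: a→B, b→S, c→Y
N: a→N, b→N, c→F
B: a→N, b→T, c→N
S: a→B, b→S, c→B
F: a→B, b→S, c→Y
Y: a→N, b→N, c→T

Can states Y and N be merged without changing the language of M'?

Start with accepting vs non-accepting: {S} | {B,F,N,T,Y}.
Refine {B,F,N,T,Y} on symbol b: members go to different blocks, giving {B,N,Y} and {F,T}.
On input b, block {B,N,Y} splits into {N,Y} and {B}.
No further refinement is possible. Final partition (4 blocks): {S} | {N,Y} | {F,T} | {B}.
Y and N lie in the same block of the stable partition, so they are equivalent — no string distinguishes them.

Yes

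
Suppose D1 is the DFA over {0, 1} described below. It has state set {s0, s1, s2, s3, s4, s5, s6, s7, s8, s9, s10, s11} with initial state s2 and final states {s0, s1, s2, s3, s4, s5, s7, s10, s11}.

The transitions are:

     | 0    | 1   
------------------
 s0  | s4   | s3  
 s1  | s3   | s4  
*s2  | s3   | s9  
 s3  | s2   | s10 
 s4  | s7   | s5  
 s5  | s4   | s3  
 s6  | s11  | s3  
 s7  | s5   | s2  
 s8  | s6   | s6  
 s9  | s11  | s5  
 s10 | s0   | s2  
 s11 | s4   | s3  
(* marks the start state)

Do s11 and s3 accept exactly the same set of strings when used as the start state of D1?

States {s1,s6,s8} cannot be reached from the start state, so discard them.
P0 = {s0,s2,s3,s4,s5,s7,s10,s11} | {s9}.
Refine {s0,s2,s3,s4,s5,s7,s10,s11} on symbol 1: members go to different blocks, giving {s0,s3,s4,s5,s7,s10,s11} and {s2}.
Refine {s0,s3,s4,s5,s7,s10,s11} on symbol 0: members go to different blocks, giving {s0,s4,s5,s7,s10,s11} and {s3}.
Refine {s0,s4,s5,s7,s10,s11} on symbol 1: members go to different blocks, giving {s0,s5,s11} and {s7,s10} and {s4}.
Stable partition: {s0,s5,s11} | {s9} | {s2} | {s3} | {s7,s10} | {s4} — 6 equivalence classes.
s11 and s3 end up in different blocks, so they are distinguishable. For instance, the string '01' is accepted from only s11.

No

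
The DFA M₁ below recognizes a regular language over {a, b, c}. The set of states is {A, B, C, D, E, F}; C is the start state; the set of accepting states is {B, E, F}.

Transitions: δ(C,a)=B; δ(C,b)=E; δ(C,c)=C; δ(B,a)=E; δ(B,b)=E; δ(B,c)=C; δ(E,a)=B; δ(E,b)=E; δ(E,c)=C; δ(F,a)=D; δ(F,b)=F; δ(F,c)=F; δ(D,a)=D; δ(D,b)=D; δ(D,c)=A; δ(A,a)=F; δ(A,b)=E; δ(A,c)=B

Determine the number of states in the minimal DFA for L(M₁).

2

States {A,D,F} cannot be reached from the start state, so discard them.
Start with accepting vs non-accepting: {B,E} | {C}.
Stable partition: {B,E} | {C} — 2 equivalence classes.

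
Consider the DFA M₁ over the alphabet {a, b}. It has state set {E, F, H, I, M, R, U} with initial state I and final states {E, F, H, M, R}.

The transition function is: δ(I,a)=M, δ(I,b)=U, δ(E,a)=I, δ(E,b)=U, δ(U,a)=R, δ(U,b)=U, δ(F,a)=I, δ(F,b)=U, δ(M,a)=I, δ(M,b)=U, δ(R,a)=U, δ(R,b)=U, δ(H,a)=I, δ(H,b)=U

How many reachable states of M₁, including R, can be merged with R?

Reachable states from the start: {I,M,R,U}. Unreachable: {E,F,H} — drop them.
Initial partition by acceptance: {M,R} | {I,U}.
Stable partition: {M,R} | {I,U} — 2 equivalence classes.
The equivalence class containing R is {M,R}, of size 2.

2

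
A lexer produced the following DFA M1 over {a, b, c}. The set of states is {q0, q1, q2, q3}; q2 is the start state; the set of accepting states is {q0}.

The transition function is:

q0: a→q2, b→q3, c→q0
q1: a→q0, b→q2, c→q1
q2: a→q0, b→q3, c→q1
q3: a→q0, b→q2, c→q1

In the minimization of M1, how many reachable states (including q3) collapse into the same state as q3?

3

All states are reachable from the start state.
Start with accepting vs non-accepting: {q0} | {q1,q2,q3}.
The partition is now stable with 2 blocks: {q0} | {q1,q2,q3}.
The equivalence class containing q3 is {q1,q2,q3}, of size 3.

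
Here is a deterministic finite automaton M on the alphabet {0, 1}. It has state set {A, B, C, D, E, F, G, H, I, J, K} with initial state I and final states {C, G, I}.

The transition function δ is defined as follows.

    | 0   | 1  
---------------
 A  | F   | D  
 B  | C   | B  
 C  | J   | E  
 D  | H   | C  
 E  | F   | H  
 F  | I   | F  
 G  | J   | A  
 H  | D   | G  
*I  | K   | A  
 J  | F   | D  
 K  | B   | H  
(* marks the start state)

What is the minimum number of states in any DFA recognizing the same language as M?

Every state is reachable, so we keep all 11.
Start with accepting vs non-accepting: {C,G,I} | {A,B,D,E,F,H,J,K}.
Split {A,B,D,E,F,H,J,K} by δ(·,0) → {A,D,E,H,J,K} and {B,F}.
Split {A,D,E,H,J,K} by δ(·,0) → {A,E,J,K} and {D,H}.
No further refinement is possible. Final partition (4 blocks): {C,G,I} | {A,E,J,K} | {B,F} | {D,H}.

4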